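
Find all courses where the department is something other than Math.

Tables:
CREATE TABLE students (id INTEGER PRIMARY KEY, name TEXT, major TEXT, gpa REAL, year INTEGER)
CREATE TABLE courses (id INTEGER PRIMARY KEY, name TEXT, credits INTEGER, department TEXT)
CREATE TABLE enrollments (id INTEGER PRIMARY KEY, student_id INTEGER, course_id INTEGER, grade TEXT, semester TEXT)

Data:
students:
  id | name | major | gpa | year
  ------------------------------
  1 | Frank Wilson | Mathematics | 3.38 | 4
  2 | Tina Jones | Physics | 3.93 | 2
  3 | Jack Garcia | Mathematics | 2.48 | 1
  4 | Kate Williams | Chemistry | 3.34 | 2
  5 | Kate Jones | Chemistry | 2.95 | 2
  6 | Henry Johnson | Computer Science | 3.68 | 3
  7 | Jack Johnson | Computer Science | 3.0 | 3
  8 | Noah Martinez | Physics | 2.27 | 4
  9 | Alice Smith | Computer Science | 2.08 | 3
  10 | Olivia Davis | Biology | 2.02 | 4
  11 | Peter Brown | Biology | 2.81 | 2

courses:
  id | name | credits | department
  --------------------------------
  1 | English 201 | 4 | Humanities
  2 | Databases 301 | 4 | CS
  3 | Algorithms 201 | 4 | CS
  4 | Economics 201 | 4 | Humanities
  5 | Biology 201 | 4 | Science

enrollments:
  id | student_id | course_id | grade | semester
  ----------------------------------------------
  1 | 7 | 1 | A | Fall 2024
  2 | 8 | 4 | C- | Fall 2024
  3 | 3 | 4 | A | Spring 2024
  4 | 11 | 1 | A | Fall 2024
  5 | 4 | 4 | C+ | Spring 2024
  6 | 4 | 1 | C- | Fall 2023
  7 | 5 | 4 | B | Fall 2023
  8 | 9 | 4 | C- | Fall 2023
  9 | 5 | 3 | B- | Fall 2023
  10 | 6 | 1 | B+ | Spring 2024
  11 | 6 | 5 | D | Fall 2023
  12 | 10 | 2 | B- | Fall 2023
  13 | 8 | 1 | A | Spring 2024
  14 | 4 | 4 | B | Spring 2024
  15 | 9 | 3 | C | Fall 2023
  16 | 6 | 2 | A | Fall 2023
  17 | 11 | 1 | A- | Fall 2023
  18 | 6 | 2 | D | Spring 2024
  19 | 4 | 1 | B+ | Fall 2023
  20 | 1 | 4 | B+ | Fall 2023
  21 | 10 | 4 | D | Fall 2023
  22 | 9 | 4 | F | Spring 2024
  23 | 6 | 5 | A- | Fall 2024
SELECT name, department FROM courses WHERE department <> 'Math'

Execution result:
name | department
English 201 | Humanities
Databases 301 | CS
Algorithms 201 | CS
Economics 201 | Humanities
Biology 201 | Science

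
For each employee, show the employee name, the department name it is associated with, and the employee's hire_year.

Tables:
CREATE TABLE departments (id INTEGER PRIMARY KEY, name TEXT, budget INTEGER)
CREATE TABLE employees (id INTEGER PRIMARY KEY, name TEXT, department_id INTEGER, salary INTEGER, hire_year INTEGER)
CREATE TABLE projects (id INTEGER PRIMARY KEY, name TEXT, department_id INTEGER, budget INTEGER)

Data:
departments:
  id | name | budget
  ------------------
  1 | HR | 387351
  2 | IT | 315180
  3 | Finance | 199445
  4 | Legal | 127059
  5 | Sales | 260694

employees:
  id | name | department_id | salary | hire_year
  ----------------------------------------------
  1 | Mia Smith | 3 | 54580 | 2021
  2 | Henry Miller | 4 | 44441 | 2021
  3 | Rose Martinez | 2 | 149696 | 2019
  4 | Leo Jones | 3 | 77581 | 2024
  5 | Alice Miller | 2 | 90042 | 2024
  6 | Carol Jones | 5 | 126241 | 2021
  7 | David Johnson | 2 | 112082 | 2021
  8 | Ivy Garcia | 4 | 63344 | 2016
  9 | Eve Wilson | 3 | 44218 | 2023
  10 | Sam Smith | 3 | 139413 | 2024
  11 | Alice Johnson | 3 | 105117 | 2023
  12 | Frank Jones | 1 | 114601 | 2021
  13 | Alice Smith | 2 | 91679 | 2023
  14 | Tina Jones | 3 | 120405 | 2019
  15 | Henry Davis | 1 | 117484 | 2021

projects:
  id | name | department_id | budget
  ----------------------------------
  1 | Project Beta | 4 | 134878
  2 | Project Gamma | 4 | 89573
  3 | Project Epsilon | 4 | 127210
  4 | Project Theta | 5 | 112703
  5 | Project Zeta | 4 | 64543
SELECT c.name, p.name AS department, c.hire_year FROM employees c JOIN departments p ON c.department_id = p.id

Execution result:
name | department | hire_year
Mia Smith | Finance | 2021
Henry Miller | Legal | 2021
Rose Martinez | IT | 2019
Leo Jones | Finance | 2024
Alice Miller | IT | 2024
Carol Jones | Sales | 2021
David Johnson | IT | 2021
Ivy Garcia | Legal | 2016
Eve Wilson | Finance | 2023
Sam Smith | Finance | 2024
Alice Johnson | Finance | 2023
Frank Jones | HR | 2021
Alice Smith | IT | 2023
Tina Jones | Finance | 2019
Henry Davis | HR | 2021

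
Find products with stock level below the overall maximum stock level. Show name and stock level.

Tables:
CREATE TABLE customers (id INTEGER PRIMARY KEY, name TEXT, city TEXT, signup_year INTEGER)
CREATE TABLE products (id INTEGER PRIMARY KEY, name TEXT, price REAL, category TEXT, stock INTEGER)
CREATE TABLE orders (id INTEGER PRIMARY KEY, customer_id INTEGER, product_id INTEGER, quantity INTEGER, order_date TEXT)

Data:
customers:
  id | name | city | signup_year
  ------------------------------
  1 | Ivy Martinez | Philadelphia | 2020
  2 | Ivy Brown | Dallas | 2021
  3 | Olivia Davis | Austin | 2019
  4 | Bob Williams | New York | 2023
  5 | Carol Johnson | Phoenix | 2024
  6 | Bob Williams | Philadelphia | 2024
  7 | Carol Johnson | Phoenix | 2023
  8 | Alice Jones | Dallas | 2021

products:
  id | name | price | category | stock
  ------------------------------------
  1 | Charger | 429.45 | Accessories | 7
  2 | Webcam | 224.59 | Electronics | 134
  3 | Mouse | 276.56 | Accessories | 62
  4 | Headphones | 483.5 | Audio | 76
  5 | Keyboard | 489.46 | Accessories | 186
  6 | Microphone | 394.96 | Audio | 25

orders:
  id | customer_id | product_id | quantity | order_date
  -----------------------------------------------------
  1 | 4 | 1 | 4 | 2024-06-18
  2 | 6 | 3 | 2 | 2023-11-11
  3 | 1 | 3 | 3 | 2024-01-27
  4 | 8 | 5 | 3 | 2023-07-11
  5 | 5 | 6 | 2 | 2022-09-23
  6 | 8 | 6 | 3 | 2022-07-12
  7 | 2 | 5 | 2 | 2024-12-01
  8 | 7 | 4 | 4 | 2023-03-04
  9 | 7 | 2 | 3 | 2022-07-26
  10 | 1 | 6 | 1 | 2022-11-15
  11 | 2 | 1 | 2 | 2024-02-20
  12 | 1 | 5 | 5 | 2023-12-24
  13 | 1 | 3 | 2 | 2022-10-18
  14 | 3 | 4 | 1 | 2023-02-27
SELECT name, stock FROM products WHERE stock < (SELECT MAX(stock) FROM products)

Execution result:
name | stock
Charger | 7
Webcam | 134
Mouse | 62
Headphones | 76
Microphone | 25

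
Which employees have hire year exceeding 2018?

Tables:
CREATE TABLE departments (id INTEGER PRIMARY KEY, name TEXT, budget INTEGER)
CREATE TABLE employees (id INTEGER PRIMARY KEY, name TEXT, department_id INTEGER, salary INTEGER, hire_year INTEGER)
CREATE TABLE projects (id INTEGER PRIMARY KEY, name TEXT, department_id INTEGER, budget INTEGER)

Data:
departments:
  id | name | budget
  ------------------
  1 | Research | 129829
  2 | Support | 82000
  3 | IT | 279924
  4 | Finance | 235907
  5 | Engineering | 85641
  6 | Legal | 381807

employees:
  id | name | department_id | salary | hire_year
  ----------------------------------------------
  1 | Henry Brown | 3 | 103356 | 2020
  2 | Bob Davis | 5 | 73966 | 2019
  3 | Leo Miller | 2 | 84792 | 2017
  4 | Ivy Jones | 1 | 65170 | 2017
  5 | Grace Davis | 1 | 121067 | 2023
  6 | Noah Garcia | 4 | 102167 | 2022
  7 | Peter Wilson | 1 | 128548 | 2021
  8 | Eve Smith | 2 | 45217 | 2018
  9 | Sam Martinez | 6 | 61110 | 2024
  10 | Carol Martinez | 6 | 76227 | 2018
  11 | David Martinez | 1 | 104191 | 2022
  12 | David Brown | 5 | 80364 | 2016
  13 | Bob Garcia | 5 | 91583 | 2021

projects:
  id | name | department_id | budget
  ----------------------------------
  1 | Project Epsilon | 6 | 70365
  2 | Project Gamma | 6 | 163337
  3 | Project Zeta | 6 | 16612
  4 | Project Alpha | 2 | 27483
SELECT name, hire_year FROM employees WHERE hire_year > 2018

Execution result:
name | hire_year
Henry Brown | 2020
Bob Davis | 2019
Grace Davis | 2023
Noah Garcia | 2022
Peter Wilson | 2021
Sam Martinez | 2024
David Martinez | 2022
Bob Garcia | 2021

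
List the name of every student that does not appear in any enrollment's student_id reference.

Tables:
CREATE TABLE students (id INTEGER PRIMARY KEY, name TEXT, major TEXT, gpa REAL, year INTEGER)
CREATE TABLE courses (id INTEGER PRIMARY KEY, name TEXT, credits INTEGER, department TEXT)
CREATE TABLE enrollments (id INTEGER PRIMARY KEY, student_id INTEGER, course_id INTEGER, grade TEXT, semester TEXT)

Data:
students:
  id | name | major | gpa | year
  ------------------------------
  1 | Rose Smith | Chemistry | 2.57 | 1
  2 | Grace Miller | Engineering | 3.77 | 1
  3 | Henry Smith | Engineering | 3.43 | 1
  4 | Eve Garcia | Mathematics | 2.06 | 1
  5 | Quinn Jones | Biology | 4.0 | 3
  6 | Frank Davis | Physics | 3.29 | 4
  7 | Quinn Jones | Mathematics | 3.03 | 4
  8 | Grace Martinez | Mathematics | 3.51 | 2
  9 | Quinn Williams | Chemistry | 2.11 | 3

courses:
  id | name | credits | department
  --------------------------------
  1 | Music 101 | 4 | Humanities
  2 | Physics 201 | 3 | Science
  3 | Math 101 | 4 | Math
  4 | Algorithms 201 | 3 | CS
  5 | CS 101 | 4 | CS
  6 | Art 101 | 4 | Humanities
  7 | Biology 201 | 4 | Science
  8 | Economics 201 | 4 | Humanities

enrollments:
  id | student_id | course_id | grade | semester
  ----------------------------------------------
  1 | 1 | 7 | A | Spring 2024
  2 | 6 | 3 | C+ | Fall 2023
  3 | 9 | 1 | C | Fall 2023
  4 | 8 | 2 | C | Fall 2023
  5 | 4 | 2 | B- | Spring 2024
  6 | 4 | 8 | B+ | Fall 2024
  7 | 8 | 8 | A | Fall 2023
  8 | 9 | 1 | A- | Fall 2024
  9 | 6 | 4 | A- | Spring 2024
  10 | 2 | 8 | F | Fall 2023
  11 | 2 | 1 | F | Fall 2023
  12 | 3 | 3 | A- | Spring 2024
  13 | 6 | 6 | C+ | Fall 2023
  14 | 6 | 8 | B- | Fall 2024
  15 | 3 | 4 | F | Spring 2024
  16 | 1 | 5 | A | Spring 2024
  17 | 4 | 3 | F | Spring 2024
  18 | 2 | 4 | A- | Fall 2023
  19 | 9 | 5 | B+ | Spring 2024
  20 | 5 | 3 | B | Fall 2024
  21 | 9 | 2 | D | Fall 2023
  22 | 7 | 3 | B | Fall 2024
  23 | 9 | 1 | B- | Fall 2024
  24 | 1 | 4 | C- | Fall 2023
SELECT p.name FROM students p LEFT JOIN enrollments c ON c.student_id = p.id WHERE c.id IS NULL

Execution result:
(no rows)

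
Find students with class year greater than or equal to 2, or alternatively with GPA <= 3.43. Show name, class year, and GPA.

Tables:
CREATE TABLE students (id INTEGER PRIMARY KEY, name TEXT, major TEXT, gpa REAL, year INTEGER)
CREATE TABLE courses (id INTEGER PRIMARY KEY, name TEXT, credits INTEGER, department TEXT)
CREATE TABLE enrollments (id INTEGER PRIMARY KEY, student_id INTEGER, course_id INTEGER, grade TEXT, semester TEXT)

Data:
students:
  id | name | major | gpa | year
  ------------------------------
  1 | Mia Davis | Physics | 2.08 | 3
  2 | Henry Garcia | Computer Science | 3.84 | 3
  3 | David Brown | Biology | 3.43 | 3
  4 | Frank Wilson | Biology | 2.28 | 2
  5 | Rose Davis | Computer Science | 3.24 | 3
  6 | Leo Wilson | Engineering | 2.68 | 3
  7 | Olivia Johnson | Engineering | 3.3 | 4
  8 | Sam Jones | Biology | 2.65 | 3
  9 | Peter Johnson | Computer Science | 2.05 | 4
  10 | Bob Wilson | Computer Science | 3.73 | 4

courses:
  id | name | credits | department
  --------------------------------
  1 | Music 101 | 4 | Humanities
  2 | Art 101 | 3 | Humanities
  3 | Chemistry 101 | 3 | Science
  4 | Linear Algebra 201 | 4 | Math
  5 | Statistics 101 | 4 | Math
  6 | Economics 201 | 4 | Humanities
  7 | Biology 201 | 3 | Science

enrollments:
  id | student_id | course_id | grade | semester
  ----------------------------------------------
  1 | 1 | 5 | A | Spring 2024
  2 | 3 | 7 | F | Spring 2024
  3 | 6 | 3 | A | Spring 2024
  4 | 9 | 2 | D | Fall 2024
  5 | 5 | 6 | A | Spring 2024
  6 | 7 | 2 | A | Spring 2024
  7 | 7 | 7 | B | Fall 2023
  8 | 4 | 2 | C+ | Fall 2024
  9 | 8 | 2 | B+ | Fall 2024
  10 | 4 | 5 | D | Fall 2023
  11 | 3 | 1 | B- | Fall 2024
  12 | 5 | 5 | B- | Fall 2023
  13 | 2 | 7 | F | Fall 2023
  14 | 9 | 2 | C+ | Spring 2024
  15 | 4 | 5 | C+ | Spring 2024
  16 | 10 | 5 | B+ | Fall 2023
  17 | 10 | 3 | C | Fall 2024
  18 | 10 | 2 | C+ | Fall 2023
SELECT name, year, gpa FROM students WHERE year >= 2 OR gpa <= 3.43

Execution result:
name | year | gpa
Mia Davis | 3 | 2.08
Henry Garcia | 3 | 3.84
David Brown | 3 | 3.43
Frank Wilson | 2 | 2.28
Rose Davis | 3 | 3.24
Leo Wilson | 3 | 2.68
Olivia Johnson | 4 | 3.30
Sam Jones | 3 | 2.65
Peter Johnson | 4 | 2.05
Bob Wilson | 4 | 3.73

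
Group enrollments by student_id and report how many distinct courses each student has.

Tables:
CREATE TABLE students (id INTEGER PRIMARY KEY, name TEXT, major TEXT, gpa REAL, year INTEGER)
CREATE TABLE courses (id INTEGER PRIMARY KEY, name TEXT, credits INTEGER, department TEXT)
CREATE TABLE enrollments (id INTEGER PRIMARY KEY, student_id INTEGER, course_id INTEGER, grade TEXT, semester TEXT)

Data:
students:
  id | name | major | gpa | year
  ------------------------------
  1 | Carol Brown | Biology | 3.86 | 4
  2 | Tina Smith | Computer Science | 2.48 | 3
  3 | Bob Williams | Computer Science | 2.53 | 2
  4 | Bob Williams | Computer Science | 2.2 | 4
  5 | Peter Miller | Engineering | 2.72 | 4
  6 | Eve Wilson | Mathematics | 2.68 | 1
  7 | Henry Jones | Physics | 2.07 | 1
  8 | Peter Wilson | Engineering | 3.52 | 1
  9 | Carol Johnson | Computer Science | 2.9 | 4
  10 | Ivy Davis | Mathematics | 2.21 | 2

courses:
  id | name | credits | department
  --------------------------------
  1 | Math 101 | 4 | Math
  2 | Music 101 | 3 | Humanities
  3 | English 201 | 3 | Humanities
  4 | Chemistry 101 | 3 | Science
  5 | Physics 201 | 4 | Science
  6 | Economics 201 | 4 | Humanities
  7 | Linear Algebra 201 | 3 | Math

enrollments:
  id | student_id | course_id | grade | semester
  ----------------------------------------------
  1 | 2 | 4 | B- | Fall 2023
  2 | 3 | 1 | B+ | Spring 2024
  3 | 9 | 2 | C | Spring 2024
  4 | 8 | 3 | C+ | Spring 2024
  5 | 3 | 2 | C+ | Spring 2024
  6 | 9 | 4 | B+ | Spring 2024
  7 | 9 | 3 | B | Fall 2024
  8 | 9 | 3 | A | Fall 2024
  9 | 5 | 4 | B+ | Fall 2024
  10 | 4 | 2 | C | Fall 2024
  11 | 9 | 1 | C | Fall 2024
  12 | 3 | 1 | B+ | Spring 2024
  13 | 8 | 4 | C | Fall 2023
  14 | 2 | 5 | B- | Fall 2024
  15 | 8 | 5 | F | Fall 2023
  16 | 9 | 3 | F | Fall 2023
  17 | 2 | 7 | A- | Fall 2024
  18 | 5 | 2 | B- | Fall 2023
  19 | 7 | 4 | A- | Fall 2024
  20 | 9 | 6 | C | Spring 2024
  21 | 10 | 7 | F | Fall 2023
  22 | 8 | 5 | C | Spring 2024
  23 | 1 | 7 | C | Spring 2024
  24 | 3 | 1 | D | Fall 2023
SELECT student_id, COUNT(DISTINCT course_id) AS distinct_course_count FROM enrollments GROUP BY student_id

Execution result:
student_id | distinct_course_count
1 | 1
2 | 3
3 | 2
4 | 1
5 | 2
7 | 1
8 | 3
9 | 5
10 | 1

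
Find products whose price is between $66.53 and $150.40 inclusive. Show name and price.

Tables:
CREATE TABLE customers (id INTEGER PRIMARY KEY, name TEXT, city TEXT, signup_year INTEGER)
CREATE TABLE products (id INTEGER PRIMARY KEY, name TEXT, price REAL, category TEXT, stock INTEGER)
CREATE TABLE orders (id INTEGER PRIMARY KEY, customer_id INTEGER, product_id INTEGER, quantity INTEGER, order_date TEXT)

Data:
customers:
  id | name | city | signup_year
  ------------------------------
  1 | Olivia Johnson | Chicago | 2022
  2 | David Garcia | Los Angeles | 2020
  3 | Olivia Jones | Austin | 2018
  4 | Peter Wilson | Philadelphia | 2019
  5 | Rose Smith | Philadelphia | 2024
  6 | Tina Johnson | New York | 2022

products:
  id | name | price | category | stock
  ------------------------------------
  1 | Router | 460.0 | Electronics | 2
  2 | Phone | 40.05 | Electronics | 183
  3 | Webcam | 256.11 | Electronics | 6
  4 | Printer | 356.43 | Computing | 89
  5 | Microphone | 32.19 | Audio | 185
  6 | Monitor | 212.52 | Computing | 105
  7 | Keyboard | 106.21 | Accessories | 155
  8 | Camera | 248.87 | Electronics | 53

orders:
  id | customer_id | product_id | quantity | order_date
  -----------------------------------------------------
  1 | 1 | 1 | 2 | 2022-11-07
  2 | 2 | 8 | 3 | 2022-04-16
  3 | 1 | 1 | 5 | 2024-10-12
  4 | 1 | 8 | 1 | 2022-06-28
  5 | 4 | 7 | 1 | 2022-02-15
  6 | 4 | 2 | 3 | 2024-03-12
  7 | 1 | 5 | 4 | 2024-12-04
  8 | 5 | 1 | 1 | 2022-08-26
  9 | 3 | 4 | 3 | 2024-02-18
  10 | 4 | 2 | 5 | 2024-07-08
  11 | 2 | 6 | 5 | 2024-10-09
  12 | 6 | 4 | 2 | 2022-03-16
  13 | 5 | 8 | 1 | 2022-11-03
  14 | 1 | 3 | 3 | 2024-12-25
SELECT name, price FROM products WHERE price BETWEEN 66.53 AND 150.4

Execution result:
name | price
Keyboard | 106.21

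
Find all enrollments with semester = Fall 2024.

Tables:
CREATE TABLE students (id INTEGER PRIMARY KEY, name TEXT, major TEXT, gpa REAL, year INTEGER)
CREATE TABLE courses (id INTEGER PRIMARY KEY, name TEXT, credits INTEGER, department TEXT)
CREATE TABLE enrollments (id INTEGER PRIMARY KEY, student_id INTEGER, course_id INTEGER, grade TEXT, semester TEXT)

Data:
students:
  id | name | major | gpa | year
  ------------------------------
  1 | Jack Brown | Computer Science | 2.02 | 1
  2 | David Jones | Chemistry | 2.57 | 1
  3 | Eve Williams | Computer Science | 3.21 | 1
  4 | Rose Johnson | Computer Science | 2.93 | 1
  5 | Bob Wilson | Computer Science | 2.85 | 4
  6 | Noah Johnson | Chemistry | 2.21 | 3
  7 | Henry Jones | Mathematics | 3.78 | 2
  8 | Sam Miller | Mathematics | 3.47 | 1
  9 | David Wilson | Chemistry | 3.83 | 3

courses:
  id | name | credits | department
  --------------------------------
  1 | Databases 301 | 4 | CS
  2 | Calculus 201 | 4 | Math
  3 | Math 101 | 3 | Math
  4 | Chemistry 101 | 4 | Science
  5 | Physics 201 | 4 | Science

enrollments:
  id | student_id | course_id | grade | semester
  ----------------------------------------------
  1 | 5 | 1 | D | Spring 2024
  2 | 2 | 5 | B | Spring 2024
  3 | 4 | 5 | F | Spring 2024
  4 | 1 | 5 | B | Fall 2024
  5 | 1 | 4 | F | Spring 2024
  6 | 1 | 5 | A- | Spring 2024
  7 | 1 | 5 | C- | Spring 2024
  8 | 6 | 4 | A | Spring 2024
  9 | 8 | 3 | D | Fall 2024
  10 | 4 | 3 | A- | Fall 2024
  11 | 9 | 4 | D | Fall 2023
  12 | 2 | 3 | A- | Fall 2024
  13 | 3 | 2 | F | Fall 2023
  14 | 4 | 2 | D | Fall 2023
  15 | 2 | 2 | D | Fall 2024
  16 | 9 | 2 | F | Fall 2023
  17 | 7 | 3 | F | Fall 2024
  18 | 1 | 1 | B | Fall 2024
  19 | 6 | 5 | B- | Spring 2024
SELECT id, semester FROM enrollments WHERE semester = 'Fall 2024'

Execution result:
id | semester
4 | Fall 2024
9 | Fall 2024
10 | Fall 2024
12 | Fall 2024
15 | Fall 2024
17 | Fall 2024
18 | Fall 2024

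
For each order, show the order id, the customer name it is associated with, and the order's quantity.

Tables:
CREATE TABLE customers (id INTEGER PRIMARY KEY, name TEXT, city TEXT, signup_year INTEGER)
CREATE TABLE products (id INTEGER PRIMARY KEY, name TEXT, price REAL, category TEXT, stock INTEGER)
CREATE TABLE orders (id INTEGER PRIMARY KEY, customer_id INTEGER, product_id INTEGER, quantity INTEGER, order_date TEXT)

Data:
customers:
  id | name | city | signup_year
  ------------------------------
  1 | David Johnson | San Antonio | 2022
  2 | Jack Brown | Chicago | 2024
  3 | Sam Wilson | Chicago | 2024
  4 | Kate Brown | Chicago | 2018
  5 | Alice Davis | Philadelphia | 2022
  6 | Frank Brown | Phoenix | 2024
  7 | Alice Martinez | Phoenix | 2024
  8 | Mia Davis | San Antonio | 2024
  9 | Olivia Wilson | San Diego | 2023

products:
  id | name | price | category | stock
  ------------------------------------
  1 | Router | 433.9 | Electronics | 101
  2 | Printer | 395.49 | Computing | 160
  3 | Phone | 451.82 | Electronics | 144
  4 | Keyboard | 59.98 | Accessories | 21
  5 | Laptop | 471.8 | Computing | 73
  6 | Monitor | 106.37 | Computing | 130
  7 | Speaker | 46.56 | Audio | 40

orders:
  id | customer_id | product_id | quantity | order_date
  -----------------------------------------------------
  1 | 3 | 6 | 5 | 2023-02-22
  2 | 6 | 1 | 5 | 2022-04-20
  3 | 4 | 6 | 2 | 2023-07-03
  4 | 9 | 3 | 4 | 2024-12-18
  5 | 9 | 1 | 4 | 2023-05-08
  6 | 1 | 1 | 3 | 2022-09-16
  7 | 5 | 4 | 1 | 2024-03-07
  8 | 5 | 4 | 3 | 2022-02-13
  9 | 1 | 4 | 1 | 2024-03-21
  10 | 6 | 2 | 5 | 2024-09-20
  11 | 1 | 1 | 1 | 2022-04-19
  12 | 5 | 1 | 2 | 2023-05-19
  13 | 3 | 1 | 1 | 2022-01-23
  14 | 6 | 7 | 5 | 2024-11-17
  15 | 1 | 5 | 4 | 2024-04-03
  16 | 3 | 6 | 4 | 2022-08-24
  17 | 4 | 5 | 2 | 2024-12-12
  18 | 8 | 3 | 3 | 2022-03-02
SELECT c.id, p.name AS customer, c.quantity FROM orders c JOIN customers p ON c.customer_id = p.id

Execution result:
id | customer | quantity
1 | Sam Wilson | 5
2 | Frank Brown | 5
3 | Kate Brown | 2
4 | Olivia Wilson | 4
5 | Olivia Wilson | 4
6 | David Johnson | 3
7 | Alice Davis | 1
8 | Alice Davis | 3
9 | David Johnson | 1
10 | Frank Brown | 5
11 | David Johnson | 1
12 | Alice Davis | 2
13 | Sam Wilson | 1
14 | Frank Brown | 5
15 | David Johnson | 4
16 | Sam Wilson | 4
17 | Kate Brown | 2
18 | Mia Davis | 3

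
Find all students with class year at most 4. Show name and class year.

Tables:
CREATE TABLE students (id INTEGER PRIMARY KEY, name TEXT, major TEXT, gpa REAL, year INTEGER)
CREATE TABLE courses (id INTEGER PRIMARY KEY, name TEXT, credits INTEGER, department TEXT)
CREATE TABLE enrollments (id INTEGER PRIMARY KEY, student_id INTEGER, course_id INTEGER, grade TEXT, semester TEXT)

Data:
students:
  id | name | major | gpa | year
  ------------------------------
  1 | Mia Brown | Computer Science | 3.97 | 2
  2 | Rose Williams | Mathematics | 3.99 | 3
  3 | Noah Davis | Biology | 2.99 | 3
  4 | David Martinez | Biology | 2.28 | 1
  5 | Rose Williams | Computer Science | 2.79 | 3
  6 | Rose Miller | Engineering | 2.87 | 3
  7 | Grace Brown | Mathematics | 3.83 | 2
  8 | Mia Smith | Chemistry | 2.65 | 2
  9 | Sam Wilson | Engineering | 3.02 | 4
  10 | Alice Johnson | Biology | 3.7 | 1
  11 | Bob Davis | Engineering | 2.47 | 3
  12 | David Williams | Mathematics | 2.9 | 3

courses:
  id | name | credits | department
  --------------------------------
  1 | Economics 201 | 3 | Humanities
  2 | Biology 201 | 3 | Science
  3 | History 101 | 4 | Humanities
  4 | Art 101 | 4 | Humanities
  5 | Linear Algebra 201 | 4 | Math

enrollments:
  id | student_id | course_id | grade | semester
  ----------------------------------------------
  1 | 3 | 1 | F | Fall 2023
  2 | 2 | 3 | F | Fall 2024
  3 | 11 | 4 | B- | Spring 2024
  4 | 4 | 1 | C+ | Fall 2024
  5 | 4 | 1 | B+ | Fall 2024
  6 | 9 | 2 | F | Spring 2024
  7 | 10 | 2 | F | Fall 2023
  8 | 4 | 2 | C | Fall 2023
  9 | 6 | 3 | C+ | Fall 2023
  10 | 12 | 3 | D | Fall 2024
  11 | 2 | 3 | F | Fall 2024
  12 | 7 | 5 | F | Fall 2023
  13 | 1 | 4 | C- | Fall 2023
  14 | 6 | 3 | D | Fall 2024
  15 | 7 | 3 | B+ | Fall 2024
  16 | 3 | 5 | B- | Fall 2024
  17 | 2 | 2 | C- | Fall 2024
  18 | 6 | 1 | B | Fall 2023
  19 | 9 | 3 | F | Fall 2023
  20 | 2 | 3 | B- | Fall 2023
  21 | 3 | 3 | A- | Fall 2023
SELECT name, year FROM students WHERE year <= 4

Execution result:
name | year
Mia Brown | 2
Rose Williams | 3
Noah Davis | 3
David Martinez | 1
Rose Williams | 3
Rose Miller | 3
Grace Brown | 2
Mia Smith | 2
Sam Wilson | 4
Alice Johnson | 1
Bob Davis | 3
David Williams | 3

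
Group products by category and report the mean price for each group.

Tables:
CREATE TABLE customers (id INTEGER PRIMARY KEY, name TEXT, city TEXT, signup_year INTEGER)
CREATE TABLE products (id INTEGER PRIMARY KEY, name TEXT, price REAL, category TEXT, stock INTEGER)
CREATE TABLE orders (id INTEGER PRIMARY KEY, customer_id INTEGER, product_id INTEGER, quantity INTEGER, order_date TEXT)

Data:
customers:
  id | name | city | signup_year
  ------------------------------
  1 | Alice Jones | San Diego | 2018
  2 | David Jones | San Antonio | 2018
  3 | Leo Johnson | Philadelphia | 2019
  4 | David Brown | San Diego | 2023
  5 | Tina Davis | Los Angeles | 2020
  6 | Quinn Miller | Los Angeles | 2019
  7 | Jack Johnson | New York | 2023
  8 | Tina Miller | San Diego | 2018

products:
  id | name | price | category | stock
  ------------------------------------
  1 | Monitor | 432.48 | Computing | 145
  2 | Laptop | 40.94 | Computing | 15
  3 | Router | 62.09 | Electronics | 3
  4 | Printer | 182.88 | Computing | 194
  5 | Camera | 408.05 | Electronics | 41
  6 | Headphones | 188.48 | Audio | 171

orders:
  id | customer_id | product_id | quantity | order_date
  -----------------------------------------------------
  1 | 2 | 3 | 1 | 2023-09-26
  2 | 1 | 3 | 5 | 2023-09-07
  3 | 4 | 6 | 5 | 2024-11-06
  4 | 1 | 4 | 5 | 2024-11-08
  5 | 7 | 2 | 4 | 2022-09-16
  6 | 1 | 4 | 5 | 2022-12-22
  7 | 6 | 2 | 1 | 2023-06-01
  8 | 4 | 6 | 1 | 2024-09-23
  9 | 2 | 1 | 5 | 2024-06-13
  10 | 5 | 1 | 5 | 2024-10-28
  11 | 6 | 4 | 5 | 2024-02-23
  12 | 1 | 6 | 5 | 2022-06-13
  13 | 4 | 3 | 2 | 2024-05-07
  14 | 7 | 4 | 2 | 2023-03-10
SELECT category, AVG(price) AS avg_price FROM products GROUP BY category

Execution result:
category | avg_price
Audio | 188.48
Computing | 218.77
Electronics | 235.07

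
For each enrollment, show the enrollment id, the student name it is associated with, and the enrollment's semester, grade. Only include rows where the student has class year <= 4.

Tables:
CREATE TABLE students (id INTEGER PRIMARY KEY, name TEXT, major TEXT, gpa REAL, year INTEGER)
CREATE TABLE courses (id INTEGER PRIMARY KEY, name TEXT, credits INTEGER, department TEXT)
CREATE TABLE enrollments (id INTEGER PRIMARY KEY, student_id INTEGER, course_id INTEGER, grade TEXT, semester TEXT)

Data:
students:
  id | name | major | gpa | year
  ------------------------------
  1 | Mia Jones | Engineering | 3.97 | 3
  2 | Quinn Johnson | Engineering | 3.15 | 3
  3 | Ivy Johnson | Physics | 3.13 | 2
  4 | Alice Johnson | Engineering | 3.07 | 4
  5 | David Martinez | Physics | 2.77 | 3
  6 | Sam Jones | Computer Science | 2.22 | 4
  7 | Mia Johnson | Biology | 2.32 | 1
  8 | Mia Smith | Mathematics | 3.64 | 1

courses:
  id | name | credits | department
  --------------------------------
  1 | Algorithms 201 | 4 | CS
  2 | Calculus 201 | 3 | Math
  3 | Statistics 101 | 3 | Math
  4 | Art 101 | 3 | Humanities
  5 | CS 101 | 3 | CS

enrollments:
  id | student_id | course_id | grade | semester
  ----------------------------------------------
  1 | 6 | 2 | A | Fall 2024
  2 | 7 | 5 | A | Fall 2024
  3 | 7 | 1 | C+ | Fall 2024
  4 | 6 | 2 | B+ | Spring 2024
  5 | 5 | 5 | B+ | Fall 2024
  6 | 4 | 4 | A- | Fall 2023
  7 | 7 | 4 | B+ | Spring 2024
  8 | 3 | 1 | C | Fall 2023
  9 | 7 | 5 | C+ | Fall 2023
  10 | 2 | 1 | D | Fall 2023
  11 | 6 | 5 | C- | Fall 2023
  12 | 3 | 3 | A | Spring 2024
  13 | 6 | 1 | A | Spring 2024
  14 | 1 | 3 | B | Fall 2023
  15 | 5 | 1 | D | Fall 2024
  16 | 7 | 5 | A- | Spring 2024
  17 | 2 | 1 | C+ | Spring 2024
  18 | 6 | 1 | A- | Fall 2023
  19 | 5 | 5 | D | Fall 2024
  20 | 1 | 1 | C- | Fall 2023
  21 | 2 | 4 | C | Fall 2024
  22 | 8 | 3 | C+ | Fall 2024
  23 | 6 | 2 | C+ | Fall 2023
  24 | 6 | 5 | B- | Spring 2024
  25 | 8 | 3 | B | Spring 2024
SELECT c.id, p.name AS student, c.semester, c.grade FROM enrollments c JOIN students p ON c.student_id = p.id WHERE p.year <= 4

Execution result:
id | student | semester | grade
1 | Sam Jones | Fall 2024 | A
2 | Mia Johnson | Fall 2024 | A
3 | Mia Johnson | Fall 2024 | C+
4 | Sam Jones | Spring 2024 | B+
5 | David Martinez | Fall 2024 | B+
6 | Alice Johnson | Fall 2023 | A-
7 | Mia Johnson | Spring 2024 | B+
8 | Ivy Johnson | Fall 2023 | C
9 | Mia Johnson | Fall 2023 | C+
10 | Quinn Johnson | Fall 2023 | D
11 | Sam Jones | Fall 2023 | C-
12 | Ivy Johnson | Spring 2024 | A
13 | Sam Jones | Spring 2024 | A
14 | Mia Jones | Fall 2023 | B
15 | David Martinez | Fall 2024 | D
16 | Mia Johnson | Spring 2024 | A-
17 | Quinn Johnson | Spring 2024 | C+
18 | Sam Jones | Fall 2023 | A-
19 | David Martinez | Fall 2024 | D
20 | Mia Jones | Fall 2023 | C-
21 | Quinn Johnson | Fall 2024 | C
22 | Mia Smith | Fall 2024 | C+
23 | Sam Jones | Fall 2023 | C+
24 | Sam Jones | Spring 2024 | B-
25 | Mia Smith | Spring 2024 | B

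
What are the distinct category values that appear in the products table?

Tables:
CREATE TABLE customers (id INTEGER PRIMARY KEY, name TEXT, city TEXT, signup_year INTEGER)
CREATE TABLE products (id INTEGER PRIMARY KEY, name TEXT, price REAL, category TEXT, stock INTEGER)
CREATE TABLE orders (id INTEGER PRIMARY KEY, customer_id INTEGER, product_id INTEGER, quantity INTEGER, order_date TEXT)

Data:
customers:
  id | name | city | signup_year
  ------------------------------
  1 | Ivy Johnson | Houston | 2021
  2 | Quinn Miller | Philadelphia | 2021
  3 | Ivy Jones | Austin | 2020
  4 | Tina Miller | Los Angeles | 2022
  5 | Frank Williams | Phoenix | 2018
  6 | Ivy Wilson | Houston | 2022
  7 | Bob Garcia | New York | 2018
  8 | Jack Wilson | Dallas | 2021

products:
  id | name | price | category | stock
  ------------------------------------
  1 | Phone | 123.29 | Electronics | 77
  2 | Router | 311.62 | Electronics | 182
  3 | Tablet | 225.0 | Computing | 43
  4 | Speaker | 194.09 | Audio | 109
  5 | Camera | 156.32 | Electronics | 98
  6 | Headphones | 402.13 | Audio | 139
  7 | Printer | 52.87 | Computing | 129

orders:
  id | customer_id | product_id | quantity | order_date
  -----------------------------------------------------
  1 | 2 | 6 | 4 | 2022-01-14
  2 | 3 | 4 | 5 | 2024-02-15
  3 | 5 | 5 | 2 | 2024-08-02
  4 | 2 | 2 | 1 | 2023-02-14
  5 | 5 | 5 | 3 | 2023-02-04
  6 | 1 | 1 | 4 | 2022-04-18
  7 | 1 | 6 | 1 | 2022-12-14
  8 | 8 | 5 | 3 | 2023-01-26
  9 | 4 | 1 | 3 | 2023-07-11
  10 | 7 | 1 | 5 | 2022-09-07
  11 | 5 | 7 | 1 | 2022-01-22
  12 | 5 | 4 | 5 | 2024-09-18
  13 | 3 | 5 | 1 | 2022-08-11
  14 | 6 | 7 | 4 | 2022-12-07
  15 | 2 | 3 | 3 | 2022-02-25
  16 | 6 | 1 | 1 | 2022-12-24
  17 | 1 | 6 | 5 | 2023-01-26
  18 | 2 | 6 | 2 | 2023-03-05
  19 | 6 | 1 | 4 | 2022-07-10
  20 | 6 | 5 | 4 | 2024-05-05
SELECT DISTINCT category FROM products

Execution result:
category
Electronics
Computing
Audio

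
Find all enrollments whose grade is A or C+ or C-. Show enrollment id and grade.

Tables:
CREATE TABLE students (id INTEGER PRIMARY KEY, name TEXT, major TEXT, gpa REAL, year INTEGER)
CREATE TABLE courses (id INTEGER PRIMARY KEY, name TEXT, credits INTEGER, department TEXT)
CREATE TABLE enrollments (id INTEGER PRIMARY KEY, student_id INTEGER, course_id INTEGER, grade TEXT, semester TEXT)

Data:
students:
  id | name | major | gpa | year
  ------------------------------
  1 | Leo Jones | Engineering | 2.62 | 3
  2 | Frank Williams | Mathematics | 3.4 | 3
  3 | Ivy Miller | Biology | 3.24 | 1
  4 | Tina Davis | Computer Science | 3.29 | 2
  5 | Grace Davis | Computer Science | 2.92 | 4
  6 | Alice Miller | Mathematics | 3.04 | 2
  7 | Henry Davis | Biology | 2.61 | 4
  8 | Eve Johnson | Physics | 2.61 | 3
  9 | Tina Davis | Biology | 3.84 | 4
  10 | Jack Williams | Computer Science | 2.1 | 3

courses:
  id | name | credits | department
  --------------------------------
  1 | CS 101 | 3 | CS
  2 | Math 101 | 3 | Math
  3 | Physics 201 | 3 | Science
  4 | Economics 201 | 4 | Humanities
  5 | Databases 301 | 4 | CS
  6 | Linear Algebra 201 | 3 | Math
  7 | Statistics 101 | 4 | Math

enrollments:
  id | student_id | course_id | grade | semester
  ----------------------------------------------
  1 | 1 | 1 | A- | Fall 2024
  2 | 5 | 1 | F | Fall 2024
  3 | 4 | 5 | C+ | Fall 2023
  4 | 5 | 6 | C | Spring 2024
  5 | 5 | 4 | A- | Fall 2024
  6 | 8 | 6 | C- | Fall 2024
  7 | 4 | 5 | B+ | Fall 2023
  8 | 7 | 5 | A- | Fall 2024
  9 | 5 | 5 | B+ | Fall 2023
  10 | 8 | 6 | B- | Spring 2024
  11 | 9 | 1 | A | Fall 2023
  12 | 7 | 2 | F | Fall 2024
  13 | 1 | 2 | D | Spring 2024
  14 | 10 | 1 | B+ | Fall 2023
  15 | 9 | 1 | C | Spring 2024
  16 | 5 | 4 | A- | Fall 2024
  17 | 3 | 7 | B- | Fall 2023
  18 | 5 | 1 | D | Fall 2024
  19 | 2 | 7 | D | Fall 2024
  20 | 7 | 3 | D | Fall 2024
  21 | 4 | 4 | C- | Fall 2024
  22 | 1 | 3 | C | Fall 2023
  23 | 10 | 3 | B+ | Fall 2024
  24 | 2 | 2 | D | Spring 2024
SELECT id, grade FROM enrollments WHERE grade IN ('A', 'C+', 'C-')

Execution result:
id | grade
3 | C+
6 | C-
11 | A
21 | C-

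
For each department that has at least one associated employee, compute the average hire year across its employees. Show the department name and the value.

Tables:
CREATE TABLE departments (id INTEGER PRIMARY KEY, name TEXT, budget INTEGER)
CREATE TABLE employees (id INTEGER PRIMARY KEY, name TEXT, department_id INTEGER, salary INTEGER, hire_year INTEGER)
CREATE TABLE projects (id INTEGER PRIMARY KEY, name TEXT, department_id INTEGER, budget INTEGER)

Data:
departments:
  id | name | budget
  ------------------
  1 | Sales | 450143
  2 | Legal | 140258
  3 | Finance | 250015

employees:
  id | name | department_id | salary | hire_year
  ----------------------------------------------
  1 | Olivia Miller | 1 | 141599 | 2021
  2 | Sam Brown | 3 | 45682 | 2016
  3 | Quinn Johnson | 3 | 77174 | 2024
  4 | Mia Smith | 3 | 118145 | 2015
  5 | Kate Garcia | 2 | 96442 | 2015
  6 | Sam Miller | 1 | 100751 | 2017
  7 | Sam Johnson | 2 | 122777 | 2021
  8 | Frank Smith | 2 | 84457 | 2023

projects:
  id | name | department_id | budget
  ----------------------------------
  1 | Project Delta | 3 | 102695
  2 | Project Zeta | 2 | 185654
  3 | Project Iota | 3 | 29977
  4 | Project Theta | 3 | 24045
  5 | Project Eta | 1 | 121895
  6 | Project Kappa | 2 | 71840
SELECT p.name, AVG(c.hire_year) AS avg_hire_year FROM employees c JOIN departments p ON c.department_id = p.id GROUP BY p.id, p.name

Execution result:
name | avg_hire_year
Sales | 2019.00
Legal | 2019.67
Finance | 2018.33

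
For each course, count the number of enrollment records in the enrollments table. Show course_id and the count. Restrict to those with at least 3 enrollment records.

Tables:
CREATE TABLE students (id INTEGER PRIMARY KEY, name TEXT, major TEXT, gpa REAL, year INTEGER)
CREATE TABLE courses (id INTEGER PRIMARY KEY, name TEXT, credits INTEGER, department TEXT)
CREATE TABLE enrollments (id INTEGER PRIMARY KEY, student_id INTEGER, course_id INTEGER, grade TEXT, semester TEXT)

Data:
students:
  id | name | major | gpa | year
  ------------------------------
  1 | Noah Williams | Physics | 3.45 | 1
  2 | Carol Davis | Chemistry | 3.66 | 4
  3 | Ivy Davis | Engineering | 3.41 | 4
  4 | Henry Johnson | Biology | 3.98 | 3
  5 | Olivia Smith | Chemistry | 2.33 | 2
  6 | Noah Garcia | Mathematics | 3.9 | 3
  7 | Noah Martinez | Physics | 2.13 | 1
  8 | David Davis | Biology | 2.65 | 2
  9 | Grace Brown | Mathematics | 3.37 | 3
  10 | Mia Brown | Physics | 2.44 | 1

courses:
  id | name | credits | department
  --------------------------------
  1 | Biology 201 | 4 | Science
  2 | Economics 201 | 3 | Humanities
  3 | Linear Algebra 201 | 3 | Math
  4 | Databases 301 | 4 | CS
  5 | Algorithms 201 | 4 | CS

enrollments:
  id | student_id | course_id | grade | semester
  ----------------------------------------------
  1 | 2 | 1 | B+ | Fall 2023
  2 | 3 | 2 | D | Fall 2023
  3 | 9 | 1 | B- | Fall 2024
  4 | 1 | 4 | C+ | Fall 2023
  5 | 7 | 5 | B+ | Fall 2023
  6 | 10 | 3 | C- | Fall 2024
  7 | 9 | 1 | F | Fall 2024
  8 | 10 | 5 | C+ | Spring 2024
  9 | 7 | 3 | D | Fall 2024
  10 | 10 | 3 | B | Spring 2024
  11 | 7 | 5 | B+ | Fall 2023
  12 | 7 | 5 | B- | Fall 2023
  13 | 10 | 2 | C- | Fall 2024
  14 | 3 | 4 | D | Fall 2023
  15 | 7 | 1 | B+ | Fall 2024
SELECT course_id, COUNT(*) AS enrollment_count FROM enrollments GROUP BY course_id HAVING COUNT(*) >= 3

Execution result:
course_id | enrollment_count
1 | 4
3 | 3
5 | 4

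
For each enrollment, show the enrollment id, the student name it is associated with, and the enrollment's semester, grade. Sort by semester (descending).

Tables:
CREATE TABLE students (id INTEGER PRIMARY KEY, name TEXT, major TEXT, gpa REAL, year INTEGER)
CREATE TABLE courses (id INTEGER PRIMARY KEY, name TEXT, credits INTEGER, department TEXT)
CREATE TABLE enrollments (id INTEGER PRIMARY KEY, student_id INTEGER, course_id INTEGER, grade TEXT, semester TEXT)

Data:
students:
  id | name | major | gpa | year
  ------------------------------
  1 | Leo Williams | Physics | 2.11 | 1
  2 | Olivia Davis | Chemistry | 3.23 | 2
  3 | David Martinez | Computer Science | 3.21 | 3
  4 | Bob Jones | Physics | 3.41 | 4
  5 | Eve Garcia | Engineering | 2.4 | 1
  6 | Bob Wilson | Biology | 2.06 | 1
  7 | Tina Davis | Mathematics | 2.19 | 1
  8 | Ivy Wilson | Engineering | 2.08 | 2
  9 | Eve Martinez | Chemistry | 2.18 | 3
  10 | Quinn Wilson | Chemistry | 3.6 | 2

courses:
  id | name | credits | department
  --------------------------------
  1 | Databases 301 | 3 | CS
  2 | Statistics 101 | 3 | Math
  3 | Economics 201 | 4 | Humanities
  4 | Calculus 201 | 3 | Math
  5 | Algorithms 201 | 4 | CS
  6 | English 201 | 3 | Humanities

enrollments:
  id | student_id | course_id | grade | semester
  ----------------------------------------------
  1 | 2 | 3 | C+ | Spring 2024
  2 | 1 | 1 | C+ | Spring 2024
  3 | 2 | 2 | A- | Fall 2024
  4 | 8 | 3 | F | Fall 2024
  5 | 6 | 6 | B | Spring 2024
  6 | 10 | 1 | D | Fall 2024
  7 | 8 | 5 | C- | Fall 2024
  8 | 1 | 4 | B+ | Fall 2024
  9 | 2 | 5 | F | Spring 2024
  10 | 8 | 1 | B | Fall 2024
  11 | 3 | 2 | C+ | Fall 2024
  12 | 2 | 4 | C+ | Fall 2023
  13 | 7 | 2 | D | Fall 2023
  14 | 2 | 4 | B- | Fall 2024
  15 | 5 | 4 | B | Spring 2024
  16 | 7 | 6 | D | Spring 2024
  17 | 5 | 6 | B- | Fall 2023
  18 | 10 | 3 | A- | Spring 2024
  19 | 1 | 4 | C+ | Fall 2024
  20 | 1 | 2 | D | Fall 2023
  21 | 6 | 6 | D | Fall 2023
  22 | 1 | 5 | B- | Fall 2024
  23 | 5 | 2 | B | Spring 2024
SELECT c.id, p.name AS student, c.semester, c.grade FROM enrollments c JOIN students p ON c.student_id = p.id ORDER BY c.semester DESC

Execution result:
id | student | semester | grade
1 | Olivia Davis | Spring 2024 | C+
2 | Leo Williams | Spring 2024 | C+
5 | Bob Wilson | Spring 2024 | B
9 | Olivia Davis | Spring 2024 | F
15 | Eve Garcia | Spring 2024 | B
16 | Tina Davis | Spring 2024 | D
18 | Quinn Wilson | Spring 2024 | A-
23 | Eve Garcia | Spring 2024 | B
3 | Olivia Davis | Fall 2024 | A-
4 | Ivy Wilson | Fall 2024 | F
6 | Quinn Wilson | Fall 2024 | D
7 | Ivy Wilson | Fall 2024 | C-
8 | Leo Williams | Fall 2024 | B+
10 | Ivy Wilson | Fall 2024 | B
11 | David Martinez | Fall 2024 | C+
14 | Olivia Davis | Fall 2024 | B-
19 | Leo Williams | Fall 2024 | C+
22 | Leo Williams | Fall 2024 | B-
12 | Olivia Davis | Fall 2023 | C+
13 | Tina Davis | Fall 2023 | D
17 | Eve Garcia | Fall 2023 | B-
20 | Leo Williams | Fall 2023 | D
21 | Bob Wilson | Fall 2023 | D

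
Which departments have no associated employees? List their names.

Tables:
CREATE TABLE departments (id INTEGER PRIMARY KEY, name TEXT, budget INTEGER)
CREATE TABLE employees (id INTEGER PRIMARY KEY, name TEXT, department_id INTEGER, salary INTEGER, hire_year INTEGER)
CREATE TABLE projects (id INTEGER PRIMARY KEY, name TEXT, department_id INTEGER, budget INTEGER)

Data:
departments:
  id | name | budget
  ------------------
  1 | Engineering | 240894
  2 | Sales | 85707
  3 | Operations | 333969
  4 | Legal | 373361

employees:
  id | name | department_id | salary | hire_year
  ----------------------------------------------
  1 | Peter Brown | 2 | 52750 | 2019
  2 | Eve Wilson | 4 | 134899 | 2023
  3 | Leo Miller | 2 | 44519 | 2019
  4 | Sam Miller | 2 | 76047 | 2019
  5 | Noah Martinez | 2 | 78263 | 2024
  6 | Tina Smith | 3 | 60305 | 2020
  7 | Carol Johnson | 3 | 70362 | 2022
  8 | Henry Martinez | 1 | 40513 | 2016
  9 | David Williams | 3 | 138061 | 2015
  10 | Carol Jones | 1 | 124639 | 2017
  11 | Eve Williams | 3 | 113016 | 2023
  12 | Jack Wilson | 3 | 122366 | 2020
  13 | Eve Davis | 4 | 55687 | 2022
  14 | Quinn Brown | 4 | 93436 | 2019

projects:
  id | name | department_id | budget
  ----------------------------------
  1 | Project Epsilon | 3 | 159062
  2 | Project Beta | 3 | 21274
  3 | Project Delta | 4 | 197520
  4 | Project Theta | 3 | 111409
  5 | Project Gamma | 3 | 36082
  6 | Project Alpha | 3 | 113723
SELECT p.name FROM departments p LEFT JOIN employees c ON c.department_id = p.id WHERE c.id IS NULL

Execution result:
(no rows)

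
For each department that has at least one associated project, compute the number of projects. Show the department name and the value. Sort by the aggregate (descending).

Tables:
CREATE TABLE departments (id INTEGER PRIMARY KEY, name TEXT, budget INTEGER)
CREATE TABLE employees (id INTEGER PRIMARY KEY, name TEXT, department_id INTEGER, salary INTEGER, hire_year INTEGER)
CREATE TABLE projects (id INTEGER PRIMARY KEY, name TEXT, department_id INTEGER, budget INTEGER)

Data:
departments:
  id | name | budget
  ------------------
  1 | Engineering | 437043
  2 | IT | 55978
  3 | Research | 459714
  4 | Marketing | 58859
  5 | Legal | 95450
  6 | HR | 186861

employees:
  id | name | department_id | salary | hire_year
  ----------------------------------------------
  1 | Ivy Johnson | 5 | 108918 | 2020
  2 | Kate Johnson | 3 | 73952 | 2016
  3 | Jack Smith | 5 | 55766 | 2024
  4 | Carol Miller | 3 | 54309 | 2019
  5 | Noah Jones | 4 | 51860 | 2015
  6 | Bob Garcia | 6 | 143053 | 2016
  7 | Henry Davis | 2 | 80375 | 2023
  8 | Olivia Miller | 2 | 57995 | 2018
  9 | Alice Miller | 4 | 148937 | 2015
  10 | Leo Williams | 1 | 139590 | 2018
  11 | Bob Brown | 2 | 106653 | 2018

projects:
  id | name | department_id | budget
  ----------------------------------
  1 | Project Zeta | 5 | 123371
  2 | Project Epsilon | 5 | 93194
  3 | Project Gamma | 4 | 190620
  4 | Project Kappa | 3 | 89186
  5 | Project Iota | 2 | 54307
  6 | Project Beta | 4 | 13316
SELECT p.name, COUNT(*) AS n FROM projects c JOIN departments p ON c.department_id = p.id GROUP BY p.id, p.name ORDER BY n DESC

Execution result:
name | n
Marketing | 2
Legal | 2
IT | 1
Research | 1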